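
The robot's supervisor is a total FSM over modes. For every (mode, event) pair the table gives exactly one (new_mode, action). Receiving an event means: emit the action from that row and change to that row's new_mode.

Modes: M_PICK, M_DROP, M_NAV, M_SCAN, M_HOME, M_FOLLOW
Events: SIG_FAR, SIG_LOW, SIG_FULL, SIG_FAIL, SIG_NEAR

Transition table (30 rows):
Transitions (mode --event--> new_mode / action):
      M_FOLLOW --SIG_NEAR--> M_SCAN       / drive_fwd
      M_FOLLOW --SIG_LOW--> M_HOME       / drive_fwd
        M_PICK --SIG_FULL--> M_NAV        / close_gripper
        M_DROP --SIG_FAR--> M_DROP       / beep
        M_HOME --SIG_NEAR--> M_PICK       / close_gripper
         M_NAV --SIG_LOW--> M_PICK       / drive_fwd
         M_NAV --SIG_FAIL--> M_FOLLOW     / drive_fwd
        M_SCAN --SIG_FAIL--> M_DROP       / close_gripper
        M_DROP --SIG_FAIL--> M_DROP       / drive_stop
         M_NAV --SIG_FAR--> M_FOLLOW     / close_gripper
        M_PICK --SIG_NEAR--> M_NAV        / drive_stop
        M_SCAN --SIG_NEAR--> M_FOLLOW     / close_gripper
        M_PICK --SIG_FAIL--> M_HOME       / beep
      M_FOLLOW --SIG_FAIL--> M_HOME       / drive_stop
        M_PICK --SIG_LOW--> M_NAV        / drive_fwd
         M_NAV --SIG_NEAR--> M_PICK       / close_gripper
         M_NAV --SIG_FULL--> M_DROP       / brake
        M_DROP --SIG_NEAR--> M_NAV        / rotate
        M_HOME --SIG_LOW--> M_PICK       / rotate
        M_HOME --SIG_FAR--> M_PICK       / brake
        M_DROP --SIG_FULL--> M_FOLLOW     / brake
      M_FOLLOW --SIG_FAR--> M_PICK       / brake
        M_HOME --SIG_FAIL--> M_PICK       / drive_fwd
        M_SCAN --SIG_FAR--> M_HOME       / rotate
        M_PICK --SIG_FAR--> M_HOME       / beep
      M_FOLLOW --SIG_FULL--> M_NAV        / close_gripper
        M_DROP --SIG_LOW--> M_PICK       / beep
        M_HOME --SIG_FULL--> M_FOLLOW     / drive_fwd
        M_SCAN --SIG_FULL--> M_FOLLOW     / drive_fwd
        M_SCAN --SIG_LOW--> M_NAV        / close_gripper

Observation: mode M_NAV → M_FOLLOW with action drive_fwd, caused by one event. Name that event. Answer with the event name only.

SIG_FAIL

try SIG_FAR: (M_NAV, SIG_FAR) → (M_FOLLOW, close_gripper)
try SIG_LOW: (M_NAV, SIG_LOW) → (M_PICK, drive_fwd)
try SIG_FULL: (M_NAV, SIG_FULL) → (M_DROP, brake)
try SIG_FAIL: (M_NAV, SIG_FAIL) → (M_FOLLOW, drive_fwd)  ← matches
try SIG_NEAR: (M_NAV, SIG_NEAR) → (M_PICK, close_gripper)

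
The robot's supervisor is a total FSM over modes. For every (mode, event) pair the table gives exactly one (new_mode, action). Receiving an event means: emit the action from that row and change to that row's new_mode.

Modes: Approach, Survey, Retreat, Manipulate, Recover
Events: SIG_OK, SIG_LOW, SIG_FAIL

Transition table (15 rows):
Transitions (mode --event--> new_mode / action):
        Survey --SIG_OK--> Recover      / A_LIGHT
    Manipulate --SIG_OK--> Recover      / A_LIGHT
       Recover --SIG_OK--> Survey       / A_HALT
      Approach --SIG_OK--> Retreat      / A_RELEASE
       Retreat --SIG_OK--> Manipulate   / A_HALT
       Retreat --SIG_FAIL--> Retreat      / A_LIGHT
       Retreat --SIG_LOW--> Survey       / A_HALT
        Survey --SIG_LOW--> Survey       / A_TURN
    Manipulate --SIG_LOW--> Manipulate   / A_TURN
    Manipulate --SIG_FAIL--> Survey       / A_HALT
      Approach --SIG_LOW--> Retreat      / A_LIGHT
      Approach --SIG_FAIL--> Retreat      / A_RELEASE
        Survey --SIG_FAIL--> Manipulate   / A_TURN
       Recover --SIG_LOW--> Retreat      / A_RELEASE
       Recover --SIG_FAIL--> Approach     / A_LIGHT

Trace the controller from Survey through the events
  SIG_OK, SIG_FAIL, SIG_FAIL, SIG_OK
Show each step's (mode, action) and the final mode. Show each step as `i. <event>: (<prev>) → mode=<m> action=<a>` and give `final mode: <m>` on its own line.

final mode: Manipulate

1. SIG_OK: (Survey) → mode=Recover action=A_LIGHT
2. SIG_FAIL: (Recover) → mode=Approach action=A_LIGHT
3. SIG_FAIL: (Approach) → mode=Retreat action=A_RELEASE
4. SIG_OK: (Retreat) → mode=Manipulate action=A_HALT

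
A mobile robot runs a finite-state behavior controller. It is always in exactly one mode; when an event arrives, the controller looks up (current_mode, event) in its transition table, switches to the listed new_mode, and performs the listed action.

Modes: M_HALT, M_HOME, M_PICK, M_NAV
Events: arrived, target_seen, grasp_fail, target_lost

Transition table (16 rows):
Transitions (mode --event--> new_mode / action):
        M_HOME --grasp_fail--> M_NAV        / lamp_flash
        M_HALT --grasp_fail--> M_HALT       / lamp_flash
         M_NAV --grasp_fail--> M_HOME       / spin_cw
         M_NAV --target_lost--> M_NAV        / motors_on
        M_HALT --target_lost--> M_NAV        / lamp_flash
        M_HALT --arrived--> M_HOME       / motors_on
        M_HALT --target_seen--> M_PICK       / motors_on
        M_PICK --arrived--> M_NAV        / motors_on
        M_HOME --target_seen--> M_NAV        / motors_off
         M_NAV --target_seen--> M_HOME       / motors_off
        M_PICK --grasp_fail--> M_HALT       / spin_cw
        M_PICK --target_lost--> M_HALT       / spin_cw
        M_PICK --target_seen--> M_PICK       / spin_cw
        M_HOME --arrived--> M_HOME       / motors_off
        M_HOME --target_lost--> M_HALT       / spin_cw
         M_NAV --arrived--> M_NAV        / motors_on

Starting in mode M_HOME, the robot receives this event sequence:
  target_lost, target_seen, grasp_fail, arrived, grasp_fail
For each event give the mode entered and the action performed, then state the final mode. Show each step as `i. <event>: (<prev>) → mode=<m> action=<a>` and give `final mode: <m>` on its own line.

1. target_lost: (M_HOME) → mode=M_HALT action=spin_cw
2. target_seen: (M_HALT) → mode=M_PICK action=motors_on
3. grasp_fail: (M_PICK) → mode=M_HALT action=spin_cw
4. arrived: (M_HALT) → mode=M_HOME action=motors_on
5. grasp_fail: (M_HOME) → mode=M_NAV action=lamp_flash

final mode: M_NAV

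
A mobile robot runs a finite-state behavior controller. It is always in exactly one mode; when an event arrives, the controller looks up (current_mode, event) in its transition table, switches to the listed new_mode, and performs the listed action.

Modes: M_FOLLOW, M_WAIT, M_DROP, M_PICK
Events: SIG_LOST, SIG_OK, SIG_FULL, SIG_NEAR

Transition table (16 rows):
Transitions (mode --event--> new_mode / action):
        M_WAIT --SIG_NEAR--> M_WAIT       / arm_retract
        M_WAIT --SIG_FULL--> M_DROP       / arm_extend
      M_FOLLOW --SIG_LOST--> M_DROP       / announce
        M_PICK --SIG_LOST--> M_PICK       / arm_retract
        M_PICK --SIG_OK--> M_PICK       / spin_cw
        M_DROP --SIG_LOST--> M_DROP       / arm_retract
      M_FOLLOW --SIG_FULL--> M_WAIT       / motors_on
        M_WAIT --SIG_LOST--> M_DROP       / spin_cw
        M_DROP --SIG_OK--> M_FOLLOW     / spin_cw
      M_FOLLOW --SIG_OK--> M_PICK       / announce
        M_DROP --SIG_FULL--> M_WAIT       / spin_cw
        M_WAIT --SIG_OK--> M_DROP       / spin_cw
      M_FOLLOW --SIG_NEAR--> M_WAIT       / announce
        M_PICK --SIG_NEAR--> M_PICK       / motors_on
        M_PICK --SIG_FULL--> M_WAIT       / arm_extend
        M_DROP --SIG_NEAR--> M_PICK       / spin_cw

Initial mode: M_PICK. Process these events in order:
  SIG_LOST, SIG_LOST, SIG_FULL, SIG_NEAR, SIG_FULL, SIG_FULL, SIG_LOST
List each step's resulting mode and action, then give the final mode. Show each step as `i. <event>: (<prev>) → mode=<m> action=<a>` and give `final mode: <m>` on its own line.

1. SIG_LOST: (M_PICK) → mode=M_PICK action=arm_retract
2. SIG_LOST: (M_PICK) → mode=M_PICK action=arm_retract
3. SIG_FULL: (M_PICK) → mode=M_WAIT action=arm_extend
4. SIG_NEAR: (M_WAIT) → mode=M_WAIT action=arm_retract
5. SIG_FULL: (M_WAIT) → mode=M_DROP action=arm_extend
6. SIG_FULL: (M_DROP) → mode=M_WAIT action=spin_cw
7. SIG_LOST: (M_WAIT) → mode=M_DROP action=spin_cw

final mode: M_DROP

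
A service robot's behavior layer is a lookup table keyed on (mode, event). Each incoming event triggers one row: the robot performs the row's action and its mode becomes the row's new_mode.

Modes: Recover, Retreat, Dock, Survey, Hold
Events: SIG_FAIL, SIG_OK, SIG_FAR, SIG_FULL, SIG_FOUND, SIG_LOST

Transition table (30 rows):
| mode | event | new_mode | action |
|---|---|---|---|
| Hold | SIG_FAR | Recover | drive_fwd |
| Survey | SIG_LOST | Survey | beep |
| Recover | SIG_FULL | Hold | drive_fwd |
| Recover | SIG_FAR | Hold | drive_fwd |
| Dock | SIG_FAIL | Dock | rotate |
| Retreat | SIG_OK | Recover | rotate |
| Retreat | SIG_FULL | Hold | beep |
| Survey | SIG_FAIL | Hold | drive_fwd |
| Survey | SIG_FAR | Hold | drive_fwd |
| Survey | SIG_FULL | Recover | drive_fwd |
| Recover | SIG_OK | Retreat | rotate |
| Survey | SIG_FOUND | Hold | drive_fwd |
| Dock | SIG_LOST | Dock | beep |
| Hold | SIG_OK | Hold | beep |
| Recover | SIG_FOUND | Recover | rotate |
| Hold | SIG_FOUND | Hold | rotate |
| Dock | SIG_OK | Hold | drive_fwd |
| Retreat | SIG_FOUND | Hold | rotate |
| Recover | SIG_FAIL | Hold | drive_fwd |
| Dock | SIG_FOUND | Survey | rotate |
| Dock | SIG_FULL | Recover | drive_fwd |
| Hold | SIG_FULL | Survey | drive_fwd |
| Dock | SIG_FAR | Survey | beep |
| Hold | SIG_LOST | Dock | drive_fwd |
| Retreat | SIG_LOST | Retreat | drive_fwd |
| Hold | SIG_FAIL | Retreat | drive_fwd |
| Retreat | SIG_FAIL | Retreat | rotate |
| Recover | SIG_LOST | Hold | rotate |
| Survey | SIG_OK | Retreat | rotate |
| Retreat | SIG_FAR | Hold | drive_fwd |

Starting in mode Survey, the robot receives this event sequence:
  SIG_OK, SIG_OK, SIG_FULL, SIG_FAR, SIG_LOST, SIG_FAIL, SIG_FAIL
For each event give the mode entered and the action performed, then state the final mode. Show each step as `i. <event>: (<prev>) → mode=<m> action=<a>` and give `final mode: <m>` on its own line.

1. SIG_OK: (Survey) → mode=Retreat action=rotate
2. SIG_OK: (Retreat) → mode=Recover action=rotate
3. SIG_FULL: (Recover) → mode=Hold action=drive_fwd
4. SIG_FAR: (Hold) → mode=Recover action=drive_fwd
5. SIG_LOST: (Recover) → mode=Hold action=rotate
6. SIG_FAIL: (Hold) → mode=Retreat action=drive_fwd
7. SIG_FAIL: (Retreat) → mode=Retreat action=rotate

final mode: Retreat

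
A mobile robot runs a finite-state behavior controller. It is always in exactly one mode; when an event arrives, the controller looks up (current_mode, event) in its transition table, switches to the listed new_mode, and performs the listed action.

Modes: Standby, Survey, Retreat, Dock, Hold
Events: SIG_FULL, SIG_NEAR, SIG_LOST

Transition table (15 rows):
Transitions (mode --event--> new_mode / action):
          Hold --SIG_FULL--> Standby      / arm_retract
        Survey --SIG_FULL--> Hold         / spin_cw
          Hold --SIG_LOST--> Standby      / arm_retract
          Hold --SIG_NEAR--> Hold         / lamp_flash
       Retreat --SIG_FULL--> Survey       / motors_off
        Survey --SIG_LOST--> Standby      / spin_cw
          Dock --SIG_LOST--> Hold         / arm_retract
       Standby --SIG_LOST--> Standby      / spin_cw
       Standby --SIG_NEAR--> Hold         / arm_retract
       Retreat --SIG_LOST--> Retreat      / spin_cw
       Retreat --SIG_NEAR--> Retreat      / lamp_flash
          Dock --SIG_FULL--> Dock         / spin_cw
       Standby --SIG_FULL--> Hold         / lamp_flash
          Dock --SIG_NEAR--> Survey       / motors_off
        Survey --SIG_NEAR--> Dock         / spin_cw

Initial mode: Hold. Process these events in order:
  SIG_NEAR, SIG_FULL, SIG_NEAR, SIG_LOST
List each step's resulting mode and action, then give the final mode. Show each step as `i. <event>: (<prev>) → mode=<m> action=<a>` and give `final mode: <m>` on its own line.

1. SIG_NEAR: (Hold) → mode=Hold action=lamp_flash
2. SIG_FULL: (Hold) → mode=Standby action=arm_retract
3. SIG_NEAR: (Standby) → mode=Hold action=arm_retract
4. SIG_LOST: (Hold) → mode=Standby action=arm_retract

final mode: Standby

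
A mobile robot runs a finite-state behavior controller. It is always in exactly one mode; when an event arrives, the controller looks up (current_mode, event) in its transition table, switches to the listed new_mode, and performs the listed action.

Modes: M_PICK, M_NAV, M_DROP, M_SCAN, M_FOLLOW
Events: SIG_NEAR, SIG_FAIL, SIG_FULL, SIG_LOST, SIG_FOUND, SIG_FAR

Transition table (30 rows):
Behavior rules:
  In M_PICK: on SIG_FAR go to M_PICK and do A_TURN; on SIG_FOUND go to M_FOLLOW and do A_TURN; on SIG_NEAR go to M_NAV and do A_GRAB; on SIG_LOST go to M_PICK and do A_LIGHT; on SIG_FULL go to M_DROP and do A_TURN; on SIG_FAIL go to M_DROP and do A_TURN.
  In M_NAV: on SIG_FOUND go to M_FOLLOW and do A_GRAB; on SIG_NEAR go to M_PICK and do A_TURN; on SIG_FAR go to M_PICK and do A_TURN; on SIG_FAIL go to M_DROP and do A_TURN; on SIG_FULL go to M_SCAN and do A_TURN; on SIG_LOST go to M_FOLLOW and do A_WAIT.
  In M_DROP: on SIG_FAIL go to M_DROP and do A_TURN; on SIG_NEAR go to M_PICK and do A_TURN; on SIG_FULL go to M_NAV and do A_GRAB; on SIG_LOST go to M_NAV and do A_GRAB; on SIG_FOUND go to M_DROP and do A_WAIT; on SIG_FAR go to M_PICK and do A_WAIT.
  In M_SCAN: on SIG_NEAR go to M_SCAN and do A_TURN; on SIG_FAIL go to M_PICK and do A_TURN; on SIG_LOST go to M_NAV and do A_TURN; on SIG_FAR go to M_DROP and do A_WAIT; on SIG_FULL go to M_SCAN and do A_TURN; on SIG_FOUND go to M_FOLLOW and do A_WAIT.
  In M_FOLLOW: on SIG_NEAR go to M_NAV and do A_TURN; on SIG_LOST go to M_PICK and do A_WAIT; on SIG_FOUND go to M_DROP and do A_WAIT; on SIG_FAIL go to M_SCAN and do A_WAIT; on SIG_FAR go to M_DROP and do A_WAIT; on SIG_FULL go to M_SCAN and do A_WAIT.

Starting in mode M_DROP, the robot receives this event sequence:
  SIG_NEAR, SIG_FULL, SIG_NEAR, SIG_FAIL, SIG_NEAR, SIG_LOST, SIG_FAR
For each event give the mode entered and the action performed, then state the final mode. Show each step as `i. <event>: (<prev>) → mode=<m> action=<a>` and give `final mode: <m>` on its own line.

final mode: M_PICK

1. SIG_NEAR: (M_DROP) → mode=M_PICK action=A_TURN
2. SIG_FULL: (M_PICK) → mode=M_DROP action=A_TURN
3. SIG_NEAR: (M_DROP) → mode=M_PICK action=A_TURN
4. SIG_FAIL: (M_PICK) → mode=M_DROP action=A_TURN
5. SIG_NEAR: (M_DROP) → mode=M_PICK action=A_TURN
6. SIG_LOST: (M_PICK) → mode=M_PICK action=A_LIGHT
7. SIG_FAR: (M_PICK) → mode=M_PICK action=A_TURN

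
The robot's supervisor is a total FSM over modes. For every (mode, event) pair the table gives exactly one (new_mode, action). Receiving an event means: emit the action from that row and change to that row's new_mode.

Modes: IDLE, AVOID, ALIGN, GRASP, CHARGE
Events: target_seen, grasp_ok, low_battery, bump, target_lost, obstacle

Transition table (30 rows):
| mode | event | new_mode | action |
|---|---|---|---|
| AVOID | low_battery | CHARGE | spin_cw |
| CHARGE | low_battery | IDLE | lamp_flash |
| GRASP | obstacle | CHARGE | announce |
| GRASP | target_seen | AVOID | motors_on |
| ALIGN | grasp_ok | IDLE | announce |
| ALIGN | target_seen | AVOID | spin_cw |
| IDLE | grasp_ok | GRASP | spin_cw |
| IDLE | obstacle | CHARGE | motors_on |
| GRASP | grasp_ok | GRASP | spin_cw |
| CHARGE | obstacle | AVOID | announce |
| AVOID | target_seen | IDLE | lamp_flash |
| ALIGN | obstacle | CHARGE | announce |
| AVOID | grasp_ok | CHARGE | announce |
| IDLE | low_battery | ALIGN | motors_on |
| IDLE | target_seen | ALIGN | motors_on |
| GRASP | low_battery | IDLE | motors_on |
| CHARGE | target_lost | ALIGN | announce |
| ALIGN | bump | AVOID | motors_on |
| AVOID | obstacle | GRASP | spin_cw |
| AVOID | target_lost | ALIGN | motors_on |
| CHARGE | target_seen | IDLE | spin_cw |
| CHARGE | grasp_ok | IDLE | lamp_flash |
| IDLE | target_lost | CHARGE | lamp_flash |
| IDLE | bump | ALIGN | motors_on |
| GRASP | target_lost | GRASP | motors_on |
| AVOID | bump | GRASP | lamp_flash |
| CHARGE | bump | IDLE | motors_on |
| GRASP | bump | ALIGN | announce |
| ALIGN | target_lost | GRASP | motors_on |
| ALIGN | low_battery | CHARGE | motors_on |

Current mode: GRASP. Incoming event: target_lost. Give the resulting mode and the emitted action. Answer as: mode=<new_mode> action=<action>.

current mode = GRASP; filter table to that mode:
  (GRASP, obstacle) → (CHARGE, announce)
  (GRASP, target_seen) → (AVOID, motors_on)
  (GRASP, grasp_ok) → (GRASP, spin_cw)
  (GRASP, low_battery) → (IDLE, motors_on)
  (GRASP, target_lost) → (GRASP, motors_on)  ← event matches
  (GRASP, bump) → (ALIGN, announce)
event = target_lost selects (GRASP, motors_on)

mode=GRASP action=motors_on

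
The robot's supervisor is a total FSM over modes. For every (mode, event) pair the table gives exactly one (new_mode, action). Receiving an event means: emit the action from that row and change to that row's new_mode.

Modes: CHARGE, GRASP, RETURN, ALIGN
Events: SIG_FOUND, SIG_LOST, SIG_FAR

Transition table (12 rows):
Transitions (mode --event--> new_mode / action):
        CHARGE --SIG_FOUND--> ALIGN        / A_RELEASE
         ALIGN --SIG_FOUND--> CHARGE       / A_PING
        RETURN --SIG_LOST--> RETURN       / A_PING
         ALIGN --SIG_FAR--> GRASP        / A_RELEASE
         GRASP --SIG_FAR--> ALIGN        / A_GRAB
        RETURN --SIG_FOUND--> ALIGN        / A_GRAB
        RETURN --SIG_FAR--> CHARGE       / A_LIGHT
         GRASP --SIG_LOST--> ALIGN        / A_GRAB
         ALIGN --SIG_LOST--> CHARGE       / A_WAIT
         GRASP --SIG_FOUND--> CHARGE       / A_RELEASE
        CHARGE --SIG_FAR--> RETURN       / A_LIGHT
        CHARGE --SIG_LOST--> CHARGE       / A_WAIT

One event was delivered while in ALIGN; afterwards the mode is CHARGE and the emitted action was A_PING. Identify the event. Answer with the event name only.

SIG_FOUND

try SIG_FOUND: (ALIGN, SIG_FOUND) → (CHARGE, A_PING)  ← matches
try SIG_LOST: (ALIGN, SIG_LOST) → (CHARGE, A_WAIT)
try SIG_FAR: (ALIGN, SIG_FAR) → (GRASP, A_RELEASE)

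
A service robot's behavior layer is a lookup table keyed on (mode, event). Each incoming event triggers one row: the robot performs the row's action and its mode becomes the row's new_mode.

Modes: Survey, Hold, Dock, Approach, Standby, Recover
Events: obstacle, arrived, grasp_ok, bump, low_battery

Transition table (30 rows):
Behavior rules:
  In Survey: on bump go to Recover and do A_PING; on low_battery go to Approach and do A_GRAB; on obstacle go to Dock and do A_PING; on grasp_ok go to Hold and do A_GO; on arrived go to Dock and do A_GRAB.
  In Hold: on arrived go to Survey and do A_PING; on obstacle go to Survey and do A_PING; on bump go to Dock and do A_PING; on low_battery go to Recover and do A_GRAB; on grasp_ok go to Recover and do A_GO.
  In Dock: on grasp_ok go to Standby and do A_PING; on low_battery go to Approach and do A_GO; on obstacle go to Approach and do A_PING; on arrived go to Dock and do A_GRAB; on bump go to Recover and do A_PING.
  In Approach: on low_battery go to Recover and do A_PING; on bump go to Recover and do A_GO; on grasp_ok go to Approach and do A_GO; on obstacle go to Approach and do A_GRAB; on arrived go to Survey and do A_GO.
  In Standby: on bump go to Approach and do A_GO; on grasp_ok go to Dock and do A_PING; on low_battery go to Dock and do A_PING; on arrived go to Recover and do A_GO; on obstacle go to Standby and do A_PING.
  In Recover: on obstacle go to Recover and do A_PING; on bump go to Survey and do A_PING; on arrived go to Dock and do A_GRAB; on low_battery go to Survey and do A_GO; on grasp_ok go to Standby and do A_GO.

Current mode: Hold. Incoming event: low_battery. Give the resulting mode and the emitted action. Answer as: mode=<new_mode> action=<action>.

current mode = Hold; filter table to that mode:
  (Hold, arrived) → (Survey, A_PING)
  (Hold, obstacle) → (Survey, A_PING)
  (Hold, bump) → (Dock, A_PING)
  (Hold, low_battery) → (Recover, A_GRAB)  ← event matches
  (Hold, grasp_ok) → (Recover, A_GO)
event = low_battery selects (Recover, A_GRAB)

mode=Recover action=A_GRAB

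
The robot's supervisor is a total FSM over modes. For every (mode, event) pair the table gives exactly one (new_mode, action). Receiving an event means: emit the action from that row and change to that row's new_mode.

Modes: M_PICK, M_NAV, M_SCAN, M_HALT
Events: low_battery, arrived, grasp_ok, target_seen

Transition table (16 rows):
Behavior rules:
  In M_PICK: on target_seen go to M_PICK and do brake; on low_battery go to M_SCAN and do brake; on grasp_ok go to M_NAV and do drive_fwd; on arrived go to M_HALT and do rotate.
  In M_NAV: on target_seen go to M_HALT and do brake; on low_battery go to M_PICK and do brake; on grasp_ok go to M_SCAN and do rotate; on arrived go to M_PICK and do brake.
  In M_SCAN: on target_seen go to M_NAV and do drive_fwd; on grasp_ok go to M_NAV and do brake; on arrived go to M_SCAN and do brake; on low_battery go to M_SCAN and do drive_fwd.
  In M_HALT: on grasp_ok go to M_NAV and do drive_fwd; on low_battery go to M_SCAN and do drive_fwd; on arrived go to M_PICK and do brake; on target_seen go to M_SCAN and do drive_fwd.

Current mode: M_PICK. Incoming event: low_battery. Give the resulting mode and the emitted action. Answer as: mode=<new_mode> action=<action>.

current mode = M_PICK; filter table to that mode:
  (M_PICK, target_seen) → (M_PICK, brake)
  (M_PICK, low_battery) → (M_SCAN, brake)  ← event matches
  (M_PICK, grasp_ok) → (M_NAV, drive_fwd)
  (M_PICK, arrived) → (M_HALT, rotate)
event = low_battery selects (M_SCAN, brake)

mode=M_SCAN action=brake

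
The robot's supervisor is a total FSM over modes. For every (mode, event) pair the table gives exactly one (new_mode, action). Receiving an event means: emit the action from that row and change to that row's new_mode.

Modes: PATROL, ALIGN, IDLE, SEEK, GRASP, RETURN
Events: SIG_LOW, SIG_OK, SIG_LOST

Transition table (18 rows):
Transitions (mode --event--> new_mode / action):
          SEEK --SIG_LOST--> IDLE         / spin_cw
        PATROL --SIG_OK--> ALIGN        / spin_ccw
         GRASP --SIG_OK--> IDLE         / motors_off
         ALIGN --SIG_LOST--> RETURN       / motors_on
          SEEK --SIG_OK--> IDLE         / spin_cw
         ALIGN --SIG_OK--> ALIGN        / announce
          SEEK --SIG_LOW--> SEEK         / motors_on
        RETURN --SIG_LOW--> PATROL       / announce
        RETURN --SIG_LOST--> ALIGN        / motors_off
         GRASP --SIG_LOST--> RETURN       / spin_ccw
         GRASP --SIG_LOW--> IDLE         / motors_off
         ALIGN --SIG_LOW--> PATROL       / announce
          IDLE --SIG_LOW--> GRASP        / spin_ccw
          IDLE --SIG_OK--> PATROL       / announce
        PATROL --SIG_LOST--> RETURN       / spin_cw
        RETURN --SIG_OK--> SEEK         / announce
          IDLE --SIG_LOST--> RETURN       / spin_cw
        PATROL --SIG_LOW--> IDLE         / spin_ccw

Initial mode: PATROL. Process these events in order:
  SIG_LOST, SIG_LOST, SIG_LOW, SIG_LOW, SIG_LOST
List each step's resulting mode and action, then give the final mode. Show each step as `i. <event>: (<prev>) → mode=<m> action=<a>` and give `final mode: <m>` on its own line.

final mode: RETURN

1. SIG_LOST: (PATROL) → mode=RETURN action=spin_cw
2. SIG_LOST: (RETURN) → mode=ALIGN action=motors_off
3. SIG_LOW: (ALIGN) → mode=PATROL action=announce
4. SIG_LOW: (PATROL) → mode=IDLE action=spin_ccw
5. SIG_LOST: (IDLE) → mode=RETURN action=spin_cw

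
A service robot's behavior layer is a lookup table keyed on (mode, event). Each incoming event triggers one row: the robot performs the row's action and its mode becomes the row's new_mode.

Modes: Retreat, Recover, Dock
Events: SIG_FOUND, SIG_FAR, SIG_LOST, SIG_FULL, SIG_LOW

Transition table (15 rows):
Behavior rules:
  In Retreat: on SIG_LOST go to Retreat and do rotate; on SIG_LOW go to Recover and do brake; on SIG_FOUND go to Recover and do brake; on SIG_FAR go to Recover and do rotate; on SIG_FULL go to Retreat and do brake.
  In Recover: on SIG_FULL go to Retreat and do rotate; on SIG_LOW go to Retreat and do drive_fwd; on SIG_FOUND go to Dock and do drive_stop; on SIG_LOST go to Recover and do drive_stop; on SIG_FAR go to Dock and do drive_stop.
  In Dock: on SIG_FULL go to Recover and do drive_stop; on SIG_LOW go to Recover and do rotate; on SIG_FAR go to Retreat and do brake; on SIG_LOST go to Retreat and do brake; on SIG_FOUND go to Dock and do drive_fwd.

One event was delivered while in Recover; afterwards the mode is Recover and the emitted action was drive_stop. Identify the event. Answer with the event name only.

SIG_LOST

try SIG_FOUND: (Recover, SIG_FOUND) → (Dock, drive_stop)
try SIG_FAR: (Recover, SIG_FAR) → (Dock, drive_stop)
try SIG_LOST: (Recover, SIG_LOST) → (Recover, drive_stop)  ← matches
try SIG_FULL: (Recover, SIG_FULL) → (Retreat, rotate)
try SIG_LOW: (Recover, SIG_LOW) → (Retreat, drive_fwd)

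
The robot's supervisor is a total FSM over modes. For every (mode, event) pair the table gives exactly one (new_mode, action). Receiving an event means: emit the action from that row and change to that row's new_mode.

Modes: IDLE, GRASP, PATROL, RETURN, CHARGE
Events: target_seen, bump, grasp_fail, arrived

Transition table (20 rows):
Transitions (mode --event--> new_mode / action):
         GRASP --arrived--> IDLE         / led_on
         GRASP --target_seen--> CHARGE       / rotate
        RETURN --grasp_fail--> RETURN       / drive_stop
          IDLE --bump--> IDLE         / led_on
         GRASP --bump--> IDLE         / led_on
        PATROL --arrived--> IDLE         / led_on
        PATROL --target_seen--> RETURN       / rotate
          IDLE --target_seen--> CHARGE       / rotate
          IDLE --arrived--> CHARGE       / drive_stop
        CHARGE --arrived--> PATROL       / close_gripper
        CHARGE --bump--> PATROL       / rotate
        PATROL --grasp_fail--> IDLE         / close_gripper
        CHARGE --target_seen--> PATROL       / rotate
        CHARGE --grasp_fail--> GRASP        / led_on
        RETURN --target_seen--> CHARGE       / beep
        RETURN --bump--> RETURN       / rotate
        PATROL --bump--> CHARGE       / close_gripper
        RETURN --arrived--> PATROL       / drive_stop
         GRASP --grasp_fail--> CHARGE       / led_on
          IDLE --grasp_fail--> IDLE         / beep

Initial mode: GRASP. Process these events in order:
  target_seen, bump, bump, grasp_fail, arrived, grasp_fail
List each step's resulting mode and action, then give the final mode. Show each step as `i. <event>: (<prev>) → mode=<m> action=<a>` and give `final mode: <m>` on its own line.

1. target_seen: (GRASP) → mode=CHARGE action=rotate
2. bump: (CHARGE) → mode=PATROL action=rotate
3. bump: (PATROL) → mode=CHARGE action=close_gripper
4. grasp_fail: (CHARGE) → mode=GRASP action=led_on
5. arrived: (GRASP) → mode=IDLE action=led_on
6. grasp_fail: (IDLE) → mode=IDLE action=beep

final mode: IDLE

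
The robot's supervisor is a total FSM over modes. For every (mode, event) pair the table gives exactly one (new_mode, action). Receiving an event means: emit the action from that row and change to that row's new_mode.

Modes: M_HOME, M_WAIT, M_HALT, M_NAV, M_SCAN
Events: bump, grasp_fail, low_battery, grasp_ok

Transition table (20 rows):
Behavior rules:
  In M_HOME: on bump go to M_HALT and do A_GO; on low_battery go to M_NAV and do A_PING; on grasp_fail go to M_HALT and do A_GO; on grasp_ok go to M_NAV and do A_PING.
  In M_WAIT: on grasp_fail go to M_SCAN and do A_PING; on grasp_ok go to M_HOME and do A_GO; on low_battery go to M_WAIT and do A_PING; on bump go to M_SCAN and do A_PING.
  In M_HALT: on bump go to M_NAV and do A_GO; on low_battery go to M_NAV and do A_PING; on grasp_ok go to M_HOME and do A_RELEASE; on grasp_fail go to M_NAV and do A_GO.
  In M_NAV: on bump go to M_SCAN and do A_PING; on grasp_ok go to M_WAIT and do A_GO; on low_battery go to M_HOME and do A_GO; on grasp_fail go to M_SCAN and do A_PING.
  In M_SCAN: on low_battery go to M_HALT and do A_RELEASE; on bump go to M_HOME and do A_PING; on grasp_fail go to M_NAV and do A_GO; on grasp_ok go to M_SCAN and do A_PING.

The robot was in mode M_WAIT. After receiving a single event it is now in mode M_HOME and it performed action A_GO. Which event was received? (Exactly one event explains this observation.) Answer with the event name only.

try bump: (M_WAIT, bump) → (M_SCAN, A_PING)
try grasp_fail: (M_WAIT, grasp_fail) → (M_SCAN, A_PING)
try low_battery: (M_WAIT, low_battery) → (M_WAIT, A_PING)
try grasp_ok: (M_WAIT, grasp_ok) → (M_HOME, A_GO)  ← matches

grasp_ok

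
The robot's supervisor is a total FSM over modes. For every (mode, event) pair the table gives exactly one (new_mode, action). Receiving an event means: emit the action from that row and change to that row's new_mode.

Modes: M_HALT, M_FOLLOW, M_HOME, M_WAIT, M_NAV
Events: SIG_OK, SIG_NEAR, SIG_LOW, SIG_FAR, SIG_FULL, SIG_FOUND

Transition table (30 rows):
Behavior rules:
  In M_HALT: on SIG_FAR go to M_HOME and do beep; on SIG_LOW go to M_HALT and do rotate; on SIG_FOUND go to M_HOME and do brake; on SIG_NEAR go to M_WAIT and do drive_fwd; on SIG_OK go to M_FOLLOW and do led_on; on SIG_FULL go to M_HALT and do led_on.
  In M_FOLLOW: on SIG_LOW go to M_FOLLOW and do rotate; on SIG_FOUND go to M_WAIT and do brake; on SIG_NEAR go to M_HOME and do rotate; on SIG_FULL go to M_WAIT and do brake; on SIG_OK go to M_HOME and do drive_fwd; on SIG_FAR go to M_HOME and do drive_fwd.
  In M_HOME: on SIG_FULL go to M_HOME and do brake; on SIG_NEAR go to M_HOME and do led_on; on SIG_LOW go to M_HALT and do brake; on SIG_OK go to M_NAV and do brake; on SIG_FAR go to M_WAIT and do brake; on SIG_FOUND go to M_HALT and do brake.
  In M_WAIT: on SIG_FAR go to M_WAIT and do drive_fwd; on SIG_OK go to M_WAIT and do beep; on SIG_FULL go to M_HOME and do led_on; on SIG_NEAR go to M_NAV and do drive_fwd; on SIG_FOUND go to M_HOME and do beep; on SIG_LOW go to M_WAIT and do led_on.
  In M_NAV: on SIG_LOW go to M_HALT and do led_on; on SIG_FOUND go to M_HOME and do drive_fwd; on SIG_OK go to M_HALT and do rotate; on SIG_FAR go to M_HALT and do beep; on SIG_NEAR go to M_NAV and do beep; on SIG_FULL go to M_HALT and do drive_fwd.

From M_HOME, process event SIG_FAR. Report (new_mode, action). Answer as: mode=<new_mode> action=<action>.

current mode = M_HOME; filter table to that mode:
  (M_HOME, SIG_FULL) → (M_HOME, brake)
  (M_HOME, SIG_NEAR) → (M_HOME, led_on)
  (M_HOME, SIG_LOW) → (M_HALT, brake)
  (M_HOME, SIG_OK) → (M_NAV, brake)
  (M_HOME, SIG_FAR) → (M_WAIT, brake)  ← event matches
  (M_HOME, SIG_FOUND) → (M_HALT, brake)
event = SIG_FAR selects (M_WAIT, brake)

mode=M_WAIT action=brake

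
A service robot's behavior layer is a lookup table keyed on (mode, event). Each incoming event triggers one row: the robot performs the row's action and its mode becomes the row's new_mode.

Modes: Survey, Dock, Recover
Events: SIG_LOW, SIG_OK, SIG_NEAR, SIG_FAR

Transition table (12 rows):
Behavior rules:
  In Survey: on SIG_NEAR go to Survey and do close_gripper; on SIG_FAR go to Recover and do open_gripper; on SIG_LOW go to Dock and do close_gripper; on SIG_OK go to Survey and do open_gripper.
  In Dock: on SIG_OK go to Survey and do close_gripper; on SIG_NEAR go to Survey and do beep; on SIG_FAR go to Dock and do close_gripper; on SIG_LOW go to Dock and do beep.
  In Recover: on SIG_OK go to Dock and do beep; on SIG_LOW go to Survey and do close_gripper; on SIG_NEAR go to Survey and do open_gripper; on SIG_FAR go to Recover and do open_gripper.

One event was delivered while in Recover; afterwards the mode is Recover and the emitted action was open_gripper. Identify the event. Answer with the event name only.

SIG_FAR

try SIG_LOW: (Recover, SIG_LOW) → (Survey, close_gripper)
try SIG_OK: (Recover, SIG_OK) → (Dock, beep)
try SIG_NEAR: (Recover, SIG_NEAR) → (Survey, open_gripper)
try SIG_FAR: (Recover, SIG_FAR) → (Recover, open_gripper)  ← matches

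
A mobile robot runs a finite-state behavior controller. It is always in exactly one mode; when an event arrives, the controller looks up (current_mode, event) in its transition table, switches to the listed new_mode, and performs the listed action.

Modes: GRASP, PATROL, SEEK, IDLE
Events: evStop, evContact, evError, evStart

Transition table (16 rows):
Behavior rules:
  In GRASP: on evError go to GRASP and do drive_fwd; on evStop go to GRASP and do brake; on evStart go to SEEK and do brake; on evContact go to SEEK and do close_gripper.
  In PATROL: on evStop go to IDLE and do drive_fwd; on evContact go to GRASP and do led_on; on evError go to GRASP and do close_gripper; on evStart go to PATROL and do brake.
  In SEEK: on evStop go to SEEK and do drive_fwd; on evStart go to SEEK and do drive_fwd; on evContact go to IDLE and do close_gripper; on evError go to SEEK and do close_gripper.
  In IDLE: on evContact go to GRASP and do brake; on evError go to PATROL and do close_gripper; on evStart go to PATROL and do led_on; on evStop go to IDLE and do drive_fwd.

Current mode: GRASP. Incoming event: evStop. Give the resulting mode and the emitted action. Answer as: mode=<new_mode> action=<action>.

current mode = GRASP; filter table to that mode:
  (GRASP, evError) → (GRASP, drive_fwd)
  (GRASP, evStop) → (GRASP, brake)  ← event matches
  (GRASP, evStart) → (SEEK, brake)
  (GRASP, evContact) → (SEEK, close_gripper)
event = evStop selects (GRASP, brake)

mode=GRASP action=brake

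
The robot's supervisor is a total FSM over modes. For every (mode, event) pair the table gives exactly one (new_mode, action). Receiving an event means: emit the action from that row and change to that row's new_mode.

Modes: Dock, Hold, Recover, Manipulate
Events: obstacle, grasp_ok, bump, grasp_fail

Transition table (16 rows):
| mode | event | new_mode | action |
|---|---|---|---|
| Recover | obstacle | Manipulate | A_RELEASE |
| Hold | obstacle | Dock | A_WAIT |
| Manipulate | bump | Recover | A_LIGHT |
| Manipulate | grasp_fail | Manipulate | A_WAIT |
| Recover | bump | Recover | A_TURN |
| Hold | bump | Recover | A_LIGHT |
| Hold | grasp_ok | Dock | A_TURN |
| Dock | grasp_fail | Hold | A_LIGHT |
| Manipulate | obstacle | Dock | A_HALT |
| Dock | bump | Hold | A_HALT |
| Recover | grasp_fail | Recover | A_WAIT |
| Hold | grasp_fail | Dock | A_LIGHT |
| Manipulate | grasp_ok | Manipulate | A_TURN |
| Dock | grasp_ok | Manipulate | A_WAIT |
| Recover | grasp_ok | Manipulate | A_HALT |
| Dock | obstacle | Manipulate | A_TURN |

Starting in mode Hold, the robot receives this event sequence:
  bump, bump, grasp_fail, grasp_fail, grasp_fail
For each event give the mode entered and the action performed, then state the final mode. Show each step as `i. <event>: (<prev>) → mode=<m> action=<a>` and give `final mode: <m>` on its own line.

1. bump: (Hold) → mode=Recover action=A_LIGHT
2. bump: (Recover) → mode=Recover action=A_TURN
3. grasp_fail: (Recover) → mode=Recover action=A_WAIT
4. grasp_fail: (Recover) → mode=Recover action=A_WAIT
5. grasp_fail: (Recover) → mode=Recover action=A_WAIT

final mode: Recover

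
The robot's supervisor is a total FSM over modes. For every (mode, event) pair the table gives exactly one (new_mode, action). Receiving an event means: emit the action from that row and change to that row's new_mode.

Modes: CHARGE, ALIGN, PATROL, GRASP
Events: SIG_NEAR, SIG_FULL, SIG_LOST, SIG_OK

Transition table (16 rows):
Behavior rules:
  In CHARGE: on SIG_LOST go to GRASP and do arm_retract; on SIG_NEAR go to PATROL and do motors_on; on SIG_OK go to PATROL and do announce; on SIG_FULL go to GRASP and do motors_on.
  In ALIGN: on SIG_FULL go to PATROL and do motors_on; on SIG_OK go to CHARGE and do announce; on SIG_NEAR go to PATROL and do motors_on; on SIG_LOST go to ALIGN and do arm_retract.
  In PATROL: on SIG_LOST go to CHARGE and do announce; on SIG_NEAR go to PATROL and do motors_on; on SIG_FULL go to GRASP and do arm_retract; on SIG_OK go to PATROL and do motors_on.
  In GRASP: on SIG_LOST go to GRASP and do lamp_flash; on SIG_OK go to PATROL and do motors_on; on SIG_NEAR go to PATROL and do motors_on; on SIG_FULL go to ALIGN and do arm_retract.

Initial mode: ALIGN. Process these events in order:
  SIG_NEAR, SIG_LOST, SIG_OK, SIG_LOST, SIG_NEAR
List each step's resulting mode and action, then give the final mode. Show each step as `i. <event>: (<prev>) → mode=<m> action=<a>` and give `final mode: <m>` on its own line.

1. SIG_NEAR: (ALIGN) → mode=PATROL action=motors_on
2. SIG_LOST: (PATROL) → mode=CHARGE action=announce
3. SIG_OK: (CHARGE) → mode=PATROL action=announce
4. SIG_LOST: (PATROL) → mode=CHARGE action=announce
5. SIG_NEAR: (CHARGE) → mode=PATROL action=motors_on

final mode: PATROL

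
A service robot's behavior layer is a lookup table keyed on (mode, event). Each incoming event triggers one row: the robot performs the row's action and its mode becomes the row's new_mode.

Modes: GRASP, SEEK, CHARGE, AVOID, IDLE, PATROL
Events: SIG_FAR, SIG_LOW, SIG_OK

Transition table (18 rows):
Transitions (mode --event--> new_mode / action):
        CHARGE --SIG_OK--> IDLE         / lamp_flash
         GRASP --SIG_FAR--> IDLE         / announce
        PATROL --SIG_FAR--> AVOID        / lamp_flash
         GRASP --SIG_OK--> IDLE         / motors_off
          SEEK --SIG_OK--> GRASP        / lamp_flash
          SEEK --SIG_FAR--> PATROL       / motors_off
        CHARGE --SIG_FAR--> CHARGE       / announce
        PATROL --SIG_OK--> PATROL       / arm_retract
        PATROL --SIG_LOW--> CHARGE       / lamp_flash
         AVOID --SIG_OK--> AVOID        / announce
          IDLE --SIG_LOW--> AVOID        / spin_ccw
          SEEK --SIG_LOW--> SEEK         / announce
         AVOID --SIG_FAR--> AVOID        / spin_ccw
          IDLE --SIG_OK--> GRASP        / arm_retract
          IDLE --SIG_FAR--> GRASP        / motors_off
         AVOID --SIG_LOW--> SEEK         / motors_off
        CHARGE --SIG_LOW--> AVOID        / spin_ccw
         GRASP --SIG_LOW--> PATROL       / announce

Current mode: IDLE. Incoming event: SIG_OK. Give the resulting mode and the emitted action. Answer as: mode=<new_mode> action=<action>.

current mode = IDLE; filter table to that mode:
  (IDLE, SIG_LOW) → (AVOID, spin_ccw)
  (IDLE, SIG_OK) → (GRASP, arm_retract)  ← event matches
  (IDLE, SIG_FAR) → (GRASP, motors_off)
event = SIG_OK selects (GRASP, arm_retract)

mode=GRASP action=arm_retract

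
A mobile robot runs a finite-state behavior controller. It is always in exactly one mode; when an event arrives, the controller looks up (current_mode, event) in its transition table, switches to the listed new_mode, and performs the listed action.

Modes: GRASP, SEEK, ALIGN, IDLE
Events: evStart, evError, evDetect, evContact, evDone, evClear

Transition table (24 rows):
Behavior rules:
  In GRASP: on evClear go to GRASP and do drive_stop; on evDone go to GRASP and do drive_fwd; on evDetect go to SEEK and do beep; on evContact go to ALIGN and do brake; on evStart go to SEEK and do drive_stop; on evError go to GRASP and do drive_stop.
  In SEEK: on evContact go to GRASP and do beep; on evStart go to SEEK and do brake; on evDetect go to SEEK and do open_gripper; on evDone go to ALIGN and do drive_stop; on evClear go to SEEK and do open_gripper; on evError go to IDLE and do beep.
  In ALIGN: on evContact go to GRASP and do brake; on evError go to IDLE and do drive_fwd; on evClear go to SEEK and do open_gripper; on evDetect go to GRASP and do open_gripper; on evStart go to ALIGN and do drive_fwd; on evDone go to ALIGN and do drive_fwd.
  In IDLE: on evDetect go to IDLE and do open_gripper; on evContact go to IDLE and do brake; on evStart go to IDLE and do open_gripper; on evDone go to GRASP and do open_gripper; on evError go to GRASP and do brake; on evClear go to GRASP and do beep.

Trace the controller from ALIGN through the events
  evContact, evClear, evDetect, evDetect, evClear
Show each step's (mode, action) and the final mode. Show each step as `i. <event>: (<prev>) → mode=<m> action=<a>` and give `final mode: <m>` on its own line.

final mode: SEEK

1. evContact: (ALIGN) → mode=GRASP action=brake
2. evClear: (GRASP) → mode=GRASP action=drive_stop
3. evDetect: (GRASP) → mode=SEEK action=beep
4. evDetect: (SEEK) → mode=SEEK action=open_gripper
5. evClear: (SEEK) → mode=SEEK action=open_gripper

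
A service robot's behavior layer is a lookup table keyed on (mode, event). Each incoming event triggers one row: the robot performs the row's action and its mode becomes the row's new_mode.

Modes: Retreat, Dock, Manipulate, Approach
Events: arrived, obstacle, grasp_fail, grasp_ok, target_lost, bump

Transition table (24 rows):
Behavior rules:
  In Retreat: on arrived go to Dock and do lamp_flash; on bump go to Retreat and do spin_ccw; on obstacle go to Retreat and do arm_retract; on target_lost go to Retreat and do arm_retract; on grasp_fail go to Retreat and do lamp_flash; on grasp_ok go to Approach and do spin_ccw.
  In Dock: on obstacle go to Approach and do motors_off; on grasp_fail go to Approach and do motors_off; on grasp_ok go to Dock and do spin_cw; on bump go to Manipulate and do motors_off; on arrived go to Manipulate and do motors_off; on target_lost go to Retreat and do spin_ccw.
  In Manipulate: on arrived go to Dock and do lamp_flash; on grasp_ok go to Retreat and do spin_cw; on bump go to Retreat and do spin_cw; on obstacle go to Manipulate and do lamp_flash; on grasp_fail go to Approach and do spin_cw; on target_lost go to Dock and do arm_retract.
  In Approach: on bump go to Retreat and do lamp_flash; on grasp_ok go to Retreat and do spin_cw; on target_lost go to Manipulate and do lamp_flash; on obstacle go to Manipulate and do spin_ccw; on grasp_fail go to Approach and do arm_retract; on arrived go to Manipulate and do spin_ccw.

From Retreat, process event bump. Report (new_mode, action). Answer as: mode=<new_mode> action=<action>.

mode=Retreat action=spin_ccw

current mode = Retreat; filter table to that mode:
  (Retreat, arrived) → (Dock, lamp_flash)
  (Retreat, bump) → (Retreat, spin_ccw)  ← event matches
  (Retreat, obstacle) → (Retreat, arm_retract)
  (Retreat, target_lost) → (Retreat, arm_retract)
  (Retreat, grasp_fail) → (Retreat, lamp_flash)
  (Retreat, grasp_ok) → (Approach, spin_ccw)
event = bump selects (Retreat, spin_ccw)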